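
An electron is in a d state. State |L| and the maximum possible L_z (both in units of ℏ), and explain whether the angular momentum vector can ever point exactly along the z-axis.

A d state has l = 2.
|L| = √6 ℏ ≈ 2.4495ℏ, while L_z,max = lℏ = 2ℏ.
Since |L| > L_z,max, the vector can never point exactly along z; the closest it comes is θ_min = arccos(2/√6) ≈ 35.3°.

No: L_z,max = 2ℏ < |L| = √6 ℏ ≈ 2.449ℏ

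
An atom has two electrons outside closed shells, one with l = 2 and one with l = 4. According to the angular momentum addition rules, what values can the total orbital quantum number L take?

L = 2, 3, 4, 5, 6

L runs from |2 − 4| = 2 to 2 + 4 = 6.
L ∈ {2, 3, 4, 5, 6}.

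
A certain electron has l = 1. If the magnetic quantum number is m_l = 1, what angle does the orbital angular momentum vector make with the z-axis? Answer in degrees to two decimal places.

θ ≈ 45.00°

|L| = ℏ√(l(l+1)) = √2 ℏ.
L_z = m_l ℏ = 1ℏ.
cos θ = L_z/|L| = 1/√2, so θ ≈ 45.00°.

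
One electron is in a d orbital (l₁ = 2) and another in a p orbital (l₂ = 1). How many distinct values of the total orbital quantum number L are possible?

3

By the triangle rule, |l₁ − l₂| ≤ L ≤ l₁ + l₂.
So L can be 1, 2, 3.
That is 3 values.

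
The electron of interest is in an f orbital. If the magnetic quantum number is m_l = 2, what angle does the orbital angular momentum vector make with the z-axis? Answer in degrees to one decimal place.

For an f orbital, l = 3.
|L|² = l(l+1)ℏ² = 12ℏ², so |L| = 2√3 ℏ.
L_z = m_l ℏ = 2ℏ.
cos θ = L_z/|L| = 2/√12, so θ ≈ 54.7°.

θ ≈ 54.7°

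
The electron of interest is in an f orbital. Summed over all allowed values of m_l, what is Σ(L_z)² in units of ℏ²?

Σ(L_z)² = 28 ℏ²

An f state has l = 3.
The allowed m_l values are -3, -2, -1, 0, 1, 2, 3.
Σ m_l² = l(l+1)(2l+1)/3 = 3·4·7/3 = 28.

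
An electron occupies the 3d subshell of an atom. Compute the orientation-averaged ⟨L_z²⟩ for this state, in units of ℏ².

⟨L_z²⟩ = 2 ℏ²

For 3d, l = 2.
The allowed m_l values are -2, -1, 0, 1, 2.
⟨L_z²⟩ = ℏ²·l(l+1)/3 = 2ℏ².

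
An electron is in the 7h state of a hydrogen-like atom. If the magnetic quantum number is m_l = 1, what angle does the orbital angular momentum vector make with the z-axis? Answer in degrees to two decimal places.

The 7h subshell has l = 5.
|L| = ℏ√(l(l+1)) = √30 ℏ.
L_z = m_l ℏ = 1ℏ.
cos θ = L_z/|L| = 1/√30, so θ ≈ 79.48°.

θ ≈ 79.48°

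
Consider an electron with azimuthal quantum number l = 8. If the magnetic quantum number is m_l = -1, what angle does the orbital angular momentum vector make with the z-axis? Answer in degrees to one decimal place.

|L|² = l(l+1)ℏ² = 72ℏ², so |L| = 6√2 ℏ.
L_z = m_l ℏ = −1ℏ.
cos θ = L_z/|L| = -1/√72, so θ ≈ 96.8°.

θ ≈ 96.8°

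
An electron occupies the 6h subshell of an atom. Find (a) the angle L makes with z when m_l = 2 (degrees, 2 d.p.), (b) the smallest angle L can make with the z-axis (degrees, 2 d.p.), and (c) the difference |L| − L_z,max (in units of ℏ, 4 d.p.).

The 6h subshell has l = 5.
For m_l = 2: cos θ = 2/√30, θ ≈ 68.58°.
cos θ_min = 5/√30, so θ_min ≈ 24.09°.
|L| − L_z,max = (√30 − 5)ℏ ≈ 0.4772ℏ.

θ(m_l=2) ≈ 68.58°; θ_min ≈ 24.09°; |L|−L_z,max ≈ 0.4772ℏ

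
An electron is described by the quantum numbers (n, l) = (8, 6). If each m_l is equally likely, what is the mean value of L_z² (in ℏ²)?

⟨L_z²⟩ = 14 ℏ²

m_l ∈ {-6, -5, -4, -3, -2, -1, 0, 1, 2, 3, 4, 5, 6}.
⟨L_z²⟩ = ℏ²·l(l+1)/3 = 14ℏ².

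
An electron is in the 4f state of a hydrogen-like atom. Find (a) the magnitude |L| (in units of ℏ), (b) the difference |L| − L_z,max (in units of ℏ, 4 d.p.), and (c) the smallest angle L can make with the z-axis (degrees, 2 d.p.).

|L| = 2√3 ℏ ≈ 3.464ℏ; |L|−L_z,max ≈ 0.4641ℏ; θ_min ≈ 30.00°

4f means n = 4, l = 3.
|L| = ℏ√(3·4) = 2√3 ℏ ≈ 3.464ℏ.
|L| − L_z,max = (2√3 − 3)ℏ ≈ 0.4641ℏ.
cos θ_min = 3/√12, so θ_min ≈ 30.00°.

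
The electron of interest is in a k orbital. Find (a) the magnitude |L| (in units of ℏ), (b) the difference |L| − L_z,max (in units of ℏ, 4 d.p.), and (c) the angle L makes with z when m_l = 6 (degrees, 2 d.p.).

|L| = 2√14 ℏ ≈ 7.483ℏ; |L|−L_z,max ≈ 0.4833ℏ; θ(m_l=6) ≈ 36.70°

A k state has l = 7.
|L| = ℏ√(7·8) = 2√14 ℏ ≈ 7.483ℏ.
|L| − L_z,max = (2√14 − 7)ℏ ≈ 0.4833ℏ.
For m_l = 6: cos θ = 6/√56, θ ≈ 36.70°.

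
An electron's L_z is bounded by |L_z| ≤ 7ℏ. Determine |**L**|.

|L| = 2√14 ℏ ≈ 7.483ℏ

The maximum L_z equals lℏ, giving l = 7.
|L| = √(l(l+1)) ℏ = 2√14 ℏ.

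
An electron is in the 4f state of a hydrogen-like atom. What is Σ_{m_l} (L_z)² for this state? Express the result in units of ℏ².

4f means n = 4, l = 3.
m_l runs from −3 to 3, i.e. {-3, -2, -1, 0, 1, 2, 3}.
Σ m_l² = l(l+1)(2l+1)/3 = 3·4·7/3 = 28.

Σ(L_z)² = 28 ℏ²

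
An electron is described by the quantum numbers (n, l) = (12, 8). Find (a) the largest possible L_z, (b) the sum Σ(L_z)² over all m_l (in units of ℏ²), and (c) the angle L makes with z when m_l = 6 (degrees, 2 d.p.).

L_z,max = lℏ = 8ℏ.
Σ m_l² = 408, so Σ(L_z)² = 408 ℏ².
For m_l = 6: cos θ = 6/√72, θ ≈ 45.00°.

L_z,max = 8ℏ; Σ(L_z)² = 408 ℏ²; θ(m_l=6) ≈ 45.00°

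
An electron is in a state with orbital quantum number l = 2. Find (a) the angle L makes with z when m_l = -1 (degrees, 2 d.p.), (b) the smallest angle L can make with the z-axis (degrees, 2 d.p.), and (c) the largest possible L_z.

θ(m_l=-1) ≈ 114.09°; θ_min ≈ 35.26°; L_z,max = 2ℏ

For m_l = -1: cos θ = -1/√6, θ ≈ 114.09°.
cos θ_min = 2/√6, so θ_min ≈ 35.26°.
L_z,max = lℏ = 2ℏ.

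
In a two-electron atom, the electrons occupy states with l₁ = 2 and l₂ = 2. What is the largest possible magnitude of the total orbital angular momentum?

|L_tot|_max = 2√5 ℏ ≈ 4.472ℏ

The total orbital quantum number L ranges from |l₁ − l₂| to l₁ + l₂ in integer steps.
L ∈ {0, 1, 2, 3, 4}.
The largest magnitude corresponds to L = 4: |L_tot| = ℏ√(4·5) = 2√5 ℏ.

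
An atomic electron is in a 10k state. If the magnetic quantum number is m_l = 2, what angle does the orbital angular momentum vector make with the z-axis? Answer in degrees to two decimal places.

For 10k, l = 7.
|L| = √(l(l+1)) ℏ = 2√14 ℏ.
L_z = m_l ℏ = 2ℏ.
cos θ = L_z/|L| = 2/√56, so θ ≈ 74.50°.

θ ≈ 74.50°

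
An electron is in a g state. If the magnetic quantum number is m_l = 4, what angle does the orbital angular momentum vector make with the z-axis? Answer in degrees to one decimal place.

For a g orbital, l = 4.
|L| = √(l(l+1)) ℏ = 2√5 ℏ.
L_z = m_l ℏ = 4ℏ.
cos θ = L_z/|L| = 4/√20, so θ ≈ 26.6°.

θ ≈ 26.6°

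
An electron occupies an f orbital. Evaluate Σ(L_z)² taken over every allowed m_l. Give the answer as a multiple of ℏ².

The letter f corresponds to l = 3.
The allowed m_l values are -3, -2, -1, 0, 1, 2, 3.
Σ m_l² = l(l+1)(2l+1)/3 = 3·4·7/3 = 28.

Σ(L_z)² = 28 ℏ²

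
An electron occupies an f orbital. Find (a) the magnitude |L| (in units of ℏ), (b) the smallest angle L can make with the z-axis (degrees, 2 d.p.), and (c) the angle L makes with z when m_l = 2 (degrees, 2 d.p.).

An f state has l = 3.
|L| = ℏ√(3·4) = 2√3 ℏ ≈ 3.464ℏ.
cos θ_min = 3/√12, so θ_min ≈ 30.00°.
For m_l = 2: cos θ = 2/√12, θ ≈ 54.74°.

|L| = 2√3 ℏ ≈ 3.464ℏ; θ_min ≈ 30.00°; θ(m_l=2) ≈ 54.74°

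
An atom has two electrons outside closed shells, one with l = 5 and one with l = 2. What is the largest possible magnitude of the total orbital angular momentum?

Angular momentum addition gives L = |l₁ − l₂|, …, l₁ + l₂.
So L can be 3, 4, 5, 6, 7.
The largest magnitude corresponds to L = 7: |L_tot| = ℏ√(7·8) = 2√14 ℏ.

|L_tot|_max = 2√14 ℏ ≈ 7.483ℏ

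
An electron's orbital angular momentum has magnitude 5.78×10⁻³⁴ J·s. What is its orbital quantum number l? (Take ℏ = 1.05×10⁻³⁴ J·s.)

Dividing by ℏ: |L|/ℏ ≈ 5.505.
l(l+1) ≈ 5.505² ≈ 30.30, so l = 5.

l = 5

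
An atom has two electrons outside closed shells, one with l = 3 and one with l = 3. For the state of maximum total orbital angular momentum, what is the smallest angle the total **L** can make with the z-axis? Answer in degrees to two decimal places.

θ_min ≈ 22.21°

By the triangle rule, |l₁ − l₂| ≤ L ≤ l₁ + l₂.
L ∈ {0, 1, 2, 3, 4, 5, 6}.
The maximum is L = 6, with |L_tot| = ℏ√(6·7) = √42 ℏ.
The minimum angle with z is arccos(6/√42) ≈ 22.21°.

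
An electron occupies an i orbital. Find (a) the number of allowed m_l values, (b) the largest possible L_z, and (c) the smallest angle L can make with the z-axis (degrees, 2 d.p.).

13 values; L_z,max = 6ℏ; θ_min ≈ 22.21°

An i state has l = 6.
There are 2l+1 = 13 values of m_l.
L_z,max = lℏ = 6ℏ.
cos θ_min = 6/√42, so θ_min ≈ 22.21°.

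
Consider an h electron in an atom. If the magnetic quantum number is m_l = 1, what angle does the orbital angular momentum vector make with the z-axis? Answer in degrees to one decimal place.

θ ≈ 79.5°

An h state has l = 5.
|L| = √(l(l+1)) ℏ = √30 ℏ.
L_z = m_l ℏ = 1ℏ.
cos θ = L_z/|L| = 1/√30, so θ ≈ 79.5°.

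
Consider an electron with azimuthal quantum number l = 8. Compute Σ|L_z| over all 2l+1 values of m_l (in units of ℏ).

m_l ∈ {-8, -7, -6, -5, -4, -3, -2, -1, 0, 1, 2, 3, 4, 5, 6, 7, 8}.
Σ|m_l| = 2·8(8+1)/2 = 72.

Σ|L_z| = 72 ℏ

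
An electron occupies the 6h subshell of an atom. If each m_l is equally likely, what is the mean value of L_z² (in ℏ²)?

⟨L_z²⟩ = 10 ℏ²

For 6h, l = 5.
The allowed m_l values are -5, -4, -3, -2, -1, 0, 1, 2, 3, 4, 5.
⟨L_z²⟩ = ℏ²·l(l+1)/3 = 10ℏ².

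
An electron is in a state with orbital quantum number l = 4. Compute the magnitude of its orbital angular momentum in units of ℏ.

|L| = 2√5 ℏ ≈ 4.472ℏ

|L| = ℏ√(l(l+1)) = ℏ√(4·5) = 2√5 ℏ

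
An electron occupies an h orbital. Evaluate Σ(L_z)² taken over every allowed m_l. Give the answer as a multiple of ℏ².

The letter h corresponds to l = 5.
m_l ∈ {-5, -4, -3, -2, -1, 0, 1, 2, 3, 4, 5}.
Summing m² from −5 to 5: Σ m_l² = 110.

Σ(L_z)² = 110 ℏ²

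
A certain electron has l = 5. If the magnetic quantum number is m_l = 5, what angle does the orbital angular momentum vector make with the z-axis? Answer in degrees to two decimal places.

θ ≈ 24.09°

|L| = ℏ√(l(l+1)) = √30 ℏ.
L_z = m_l ℏ = 5ℏ.
cos θ = L_z/|L| = 5/√30, so θ ≈ 24.09°.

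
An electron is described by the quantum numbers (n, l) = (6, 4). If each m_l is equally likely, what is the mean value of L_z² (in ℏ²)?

m_l runs from −4 to 4, i.e. {-4, -3, -2, -1, 0, 1, 2, 3, 4}.
Average of L_z² over 9 states: 60/9 ℏ² = 6.667 ℏ².

⟨L_z²⟩ = 6.667 ℏ²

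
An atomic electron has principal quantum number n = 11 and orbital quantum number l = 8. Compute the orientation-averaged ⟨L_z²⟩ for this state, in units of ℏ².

⟨L_z²⟩ = 24 ℏ²

m_l runs from −8 to 8, i.e. {-8, -7, -6, -5, -4, -3, -2, -1, 0, 1, 2, 3, 4, 5, 6, 7, 8}.
⟨L_z²⟩ = ℏ²·l(l+1)/3 = 24ℏ².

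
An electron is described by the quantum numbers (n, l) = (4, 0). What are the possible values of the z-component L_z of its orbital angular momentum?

L_z ∈ {0}

L_z = m_l ℏ with m_l ranging from −l to +l in integer steps.
For l = 0: m_l ∈ {0}.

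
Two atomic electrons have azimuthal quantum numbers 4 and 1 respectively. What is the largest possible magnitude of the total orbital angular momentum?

|L_tot|_max = √30 ℏ ≈ 5.477ℏ

L runs from |4 − 1| = 3 to 4 + 1 = 5.
Allowed values: L = 3, 4, 5.
The largest magnitude corresponds to L = 5: |L_tot| = ℏ√(5·6) = √30 ℏ.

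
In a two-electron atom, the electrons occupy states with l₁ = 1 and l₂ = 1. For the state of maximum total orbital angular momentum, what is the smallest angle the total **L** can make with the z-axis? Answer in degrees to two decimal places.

Angular momentum addition gives L = |l₁ − l₂|, …, l₁ + l₂.
So L can be 0, 1, 2.
The maximum is L = 2, with |L_tot| = ℏ√(2·3) = √6 ℏ.
The minimum angle with z is arccos(2/√6) ≈ 35.26°.

θ_min ≈ 35.26°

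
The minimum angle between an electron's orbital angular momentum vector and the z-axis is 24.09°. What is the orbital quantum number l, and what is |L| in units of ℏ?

l = 5, |L| = √30 ℏ ≈ 5.477ℏ

cos²θ_min = l/(l+1) = 0.8334.
Solving: l = 5.
Then |L| = ℏ√(5·6) = √30 ℏ.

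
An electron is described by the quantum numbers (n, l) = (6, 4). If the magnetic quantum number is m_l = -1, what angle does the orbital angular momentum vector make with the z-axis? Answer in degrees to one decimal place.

|L| = √(l(l+1)) ℏ = 2√5 ℏ.
L_z = m_l ℏ = −1ℏ.
cos θ = L_z/|L| = -1/√20, so θ ≈ 102.9°.

θ ≈ 102.9°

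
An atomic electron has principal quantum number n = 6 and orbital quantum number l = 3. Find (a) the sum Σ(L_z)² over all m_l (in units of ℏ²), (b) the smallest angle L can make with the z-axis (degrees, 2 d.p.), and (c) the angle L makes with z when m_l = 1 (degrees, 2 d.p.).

Σ m_l² = 28, so Σ(L_z)² = 28 ℏ².
cos θ_min = 3/√12, so θ_min ≈ 30.00°.
For m_l = 1: cos θ = 1/√12, θ ≈ 73.22°.

Σ(L_z)² = 28 ℏ²; θ_min ≈ 30.00°; θ(m_l=1) ≈ 73.22°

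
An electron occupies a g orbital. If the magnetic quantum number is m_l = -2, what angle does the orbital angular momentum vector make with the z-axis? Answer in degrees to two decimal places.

A g state has l = 4.
|L|² = l(l+1)ℏ² = 20ℏ², so |L| = 2√5 ℏ.
L_z = m_l ℏ = −2ℏ.
cos θ = L_z/|L| = -2/√20, so θ ≈ 116.57°.

θ ≈ 116.57°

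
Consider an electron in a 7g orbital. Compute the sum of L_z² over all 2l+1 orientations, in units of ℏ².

Σ(L_z)² = 60 ℏ²

For 7g, l = 4.
m_l runs from −4 to 4, i.e. {-4, -3, -2, -1, 0, 1, 2, 3, 4}.
Summing m² from −4 to 4: Σ m_l² = 60.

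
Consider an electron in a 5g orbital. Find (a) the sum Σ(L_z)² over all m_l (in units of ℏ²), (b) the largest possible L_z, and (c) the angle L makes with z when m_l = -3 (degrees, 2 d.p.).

For 5g, l = 4.
Σ m_l² = 60, so Σ(L_z)² = 60 ℏ².
L_z,max = lℏ = 4ℏ.
For m_l = -3: cos θ = -3/√20, θ ≈ 132.13°.

Σ(L_z)² = 60 ℏ²; L_z,max = 4ℏ; θ(m_l=-3) ≈ 132.13°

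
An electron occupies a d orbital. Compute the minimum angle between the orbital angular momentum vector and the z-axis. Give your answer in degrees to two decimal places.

θ_min ≈ 35.26°

The letter d corresponds to l = 2.
|L|² = l(l+1)ℏ² = 6ℏ², so |L| = √6 ℏ.
The smallest angle corresponds to the largest L_z, i.e. m_l = l = 2, giving L_z = 2ℏ.
cos θ_min = 2/√6, so θ_min ≈ 35.26°.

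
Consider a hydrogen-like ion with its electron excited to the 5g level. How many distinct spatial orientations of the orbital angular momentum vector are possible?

9

The 5g level has l = 4.
The number of m_l values is 2l + 1 = 2·4 + 1 = 9.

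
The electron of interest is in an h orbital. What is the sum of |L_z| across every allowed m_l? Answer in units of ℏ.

Σ|L_z| = 30 ℏ

The letter h corresponds to l = 5.
m_l ∈ {-5, -4, -3, -2, -1, 0, 1, 2, 3, 4, 5}.
Σ|m_l| = 2(1+2+…+5) = 30.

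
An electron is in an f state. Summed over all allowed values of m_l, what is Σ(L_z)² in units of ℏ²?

Σ(L_z)² = 28 ℏ²

For an f orbital, l = 3.
m_l runs from −3 to 3, i.e. {-3, -2, -1, 0, 1, 2, 3}.
Σ m_l² = 2·(1 + 4 + 9) = 28.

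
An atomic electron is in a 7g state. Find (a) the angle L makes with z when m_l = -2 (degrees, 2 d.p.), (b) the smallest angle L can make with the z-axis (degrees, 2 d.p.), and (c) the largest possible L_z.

7g means n = 7, l = 4.
For m_l = -2: cos θ = -2/√20, θ ≈ 116.57°.
cos θ_min = 4/√20, so θ_min ≈ 26.57°.
L_z,max = lℏ = 4ℏ.

θ(m_l=-2) ≈ 116.57°; θ_min ≈ 26.57°; L_z,max = 4ℏ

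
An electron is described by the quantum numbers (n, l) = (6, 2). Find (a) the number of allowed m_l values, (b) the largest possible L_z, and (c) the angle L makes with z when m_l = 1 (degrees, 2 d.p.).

There are 2l+1 = 5 values of m_l.
L_z,max = lℏ = 2ℏ.
For m_l = 1: cos θ = 1/√6, θ ≈ 65.91°.

5 values; L_z,max = 2ℏ; θ(m_l=1) ≈ 65.91°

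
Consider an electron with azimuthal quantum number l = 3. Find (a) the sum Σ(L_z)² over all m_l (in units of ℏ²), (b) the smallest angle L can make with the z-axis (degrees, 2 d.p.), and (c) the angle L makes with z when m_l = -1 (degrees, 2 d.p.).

Σ m_l² = 28, so Σ(L_z)² = 28 ℏ².
cos θ_min = 3/√12, so θ_min ≈ 30.00°.
For m_l = -1: cos θ = -1/√12, θ ≈ 106.78°.

Σ(L_z)² = 28 ℏ²; θ_min ≈ 30.00°; θ(m_l=-1) ≈ 106.78°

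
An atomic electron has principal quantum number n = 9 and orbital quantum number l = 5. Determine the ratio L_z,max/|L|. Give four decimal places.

|L| = √30 ℏ ≈ 5.4772ℏ, while L_z,max = lℏ = 5ℏ.
L_z,max/|L| = 5/√30 = 0.9129.

L_z,max/|L| = 0.9129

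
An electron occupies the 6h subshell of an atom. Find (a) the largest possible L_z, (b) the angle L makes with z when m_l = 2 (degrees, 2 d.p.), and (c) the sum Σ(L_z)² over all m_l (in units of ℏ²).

L_z,max = 5ℏ; θ(m_l=2) ≈ 68.58°; Σ(L_z)² = 110 ℏ²

The 6h subshell has l = 5.
L_z,max = lℏ = 5ℏ.
For m_l = 2: cos θ = 2/√30, θ ≈ 68.58°.
Σ m_l² = 110, so Σ(L_z)² = 110 ℏ².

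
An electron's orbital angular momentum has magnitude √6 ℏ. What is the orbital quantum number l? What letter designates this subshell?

l = 2 (d orbital)

|L| = ℏ√(l(l+1)), so l(l+1) = 6.
Solving: l = 2.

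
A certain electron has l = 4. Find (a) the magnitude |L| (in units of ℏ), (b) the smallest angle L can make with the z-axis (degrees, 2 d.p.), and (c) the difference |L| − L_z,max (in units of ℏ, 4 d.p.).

|L| = 2√5 ℏ ≈ 4.472ℏ; θ_min ≈ 26.57°; |L|−L_z,max ≈ 0.4721ℏ

|L| = ℏ√(4·5) = 2√5 ℏ ≈ 4.472ℏ.
cos θ_min = 4/√20, so θ_min ≈ 26.57°.
|L| − L_z,max = (2√5 − 4)ℏ ≈ 0.4721ℏ.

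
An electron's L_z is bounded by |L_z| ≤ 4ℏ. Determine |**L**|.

Since max m_l = l, l = 4.
Then |L| = ℏ√(4·5) = 2√5 ℏ.

|L| = 2√5 ℏ ≈ 4.472ℏ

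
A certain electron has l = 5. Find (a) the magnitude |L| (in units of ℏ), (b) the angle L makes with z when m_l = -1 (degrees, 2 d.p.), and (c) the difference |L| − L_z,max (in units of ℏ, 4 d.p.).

|L| = √30 ℏ ≈ 5.477ℏ; θ(m_l=-1) ≈ 100.52°; |L|−L_z,max ≈ 0.4772ℏ

|L| = ℏ√(5·6) = √30 ℏ ≈ 5.477ℏ.
For m_l = -1: cos θ = -1/√30, θ ≈ 100.52°.
|L| − L_z,max = (√30 − 5)ℏ ≈ 0.4772ℏ.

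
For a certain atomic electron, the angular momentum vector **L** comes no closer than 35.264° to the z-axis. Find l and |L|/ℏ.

cos²θ_min = l/(l+1) = 0.6667.
l = cos²θ/sin²θ ≈ 2.
Then |L| = ℏ√(2·3) = √6 ℏ.

l = 2, |L| = √6 ℏ ≈ 2.449ℏ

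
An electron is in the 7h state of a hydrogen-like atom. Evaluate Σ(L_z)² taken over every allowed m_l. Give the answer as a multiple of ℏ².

7h means n = 7, l = 5.
The allowed m_l values are -5, -4, -3, -2, -1, 0, 1, 2, 3, 4, 5.
Σ m_l² = l(l+1)(2l+1)/3 = 5·6·11/3 = 110.

Σ(L_z)² = 110 ℏ²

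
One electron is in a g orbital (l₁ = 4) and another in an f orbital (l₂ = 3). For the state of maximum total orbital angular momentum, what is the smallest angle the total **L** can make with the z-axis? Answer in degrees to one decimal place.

θ_min ≈ 20.7°

The total orbital quantum number L ranges from |l₁ − l₂| to l₁ + l₂ in integer steps.
Allowed values: L = 1, 2, 3, 4, 5, 6, 7.
The maximum is L = 7, with |L_tot| = ℏ√(7·8) = 2√14 ℏ.
The minimum angle with z is arccos(7/√56) ≈ 20.7°.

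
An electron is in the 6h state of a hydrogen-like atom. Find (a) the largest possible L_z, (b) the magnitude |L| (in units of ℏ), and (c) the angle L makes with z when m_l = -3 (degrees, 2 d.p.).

6h means n = 6, l = 5.
L_z,max = lℏ = 5ℏ.
|L| = ℏ√(5·6) = √30 ℏ ≈ 5.477ℏ.
For m_l = -3: cos θ = -3/√30, θ ≈ 123.21°.

L_z,max = 5ℏ; |L| = √30 ℏ ≈ 5.477ℏ; θ(m_l=-3) ≈ 123.21°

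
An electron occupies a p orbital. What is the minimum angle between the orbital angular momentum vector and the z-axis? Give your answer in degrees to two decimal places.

P corresponds to l = 1.
|L| = ℏ√(l(l+1)) = √2 ℏ.
The smallest angle corresponds to the largest L_z, i.e. m_l = l = 1, giving L_z = 1ℏ.
cos θ_min = 1/√2, so θ_min ≈ 45.00°.

θ_min ≈ 45.00°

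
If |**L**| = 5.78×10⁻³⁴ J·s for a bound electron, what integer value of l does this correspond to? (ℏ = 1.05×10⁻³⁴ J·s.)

l = 5

In units of ℏ, |L| ≈ 5.505.
Set l(l+1) = 30.30; the integer solution is l = 5.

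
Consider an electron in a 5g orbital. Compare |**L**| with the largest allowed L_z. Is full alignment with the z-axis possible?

For 5g, l = 4.
|L| = 2√5 ℏ ≈ 4.4721ℏ, while L_z,max = lℏ = 4ℏ.
Since |L| > L_z,max, the vector can never point exactly along z; the closest it comes is θ_min = arccos(4/√20) ≈ 26.6°.

No: L_z,max = 4ℏ < |L| = 2√5 ℏ ≈ 4.472ℏ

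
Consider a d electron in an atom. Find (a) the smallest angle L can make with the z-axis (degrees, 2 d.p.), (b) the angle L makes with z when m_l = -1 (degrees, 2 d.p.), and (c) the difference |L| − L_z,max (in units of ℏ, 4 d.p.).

θ_min ≈ 35.26°; θ(m_l=-1) ≈ 114.09°; |L|−L_z,max ≈ 0.4495ℏ

For a d orbital, l = 2.
cos θ_min = 2/√6, so θ_min ≈ 35.26°.
For m_l = -1: cos θ = -1/√6, θ ≈ 114.09°.
|L| − L_z,max = (√6 − 2)ℏ ≈ 0.4495ℏ.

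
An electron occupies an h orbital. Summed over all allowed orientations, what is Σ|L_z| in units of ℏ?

Σ|L_z| = 30 ℏ

An h state has l = 5.
m_l ∈ {-5, -4, -3, -2, -1, 0, 1, 2, 3, 4, 5}.
Σ|m_l| = l(l+1) = 30.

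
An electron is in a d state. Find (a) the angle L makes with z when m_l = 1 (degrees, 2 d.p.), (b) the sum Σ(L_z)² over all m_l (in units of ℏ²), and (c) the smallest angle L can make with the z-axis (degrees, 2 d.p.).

θ(m_l=1) ≈ 65.91°; Σ(L_z)² = 10 ℏ²; θ_min ≈ 35.26°

A d state has l = 2.
For m_l = 1: cos θ = 1/√6, θ ≈ 65.91°.
Σ m_l² = 10, so Σ(L_z)² = 10 ℏ².
cos θ_min = 2/√6, so θ_min ≈ 35.26°.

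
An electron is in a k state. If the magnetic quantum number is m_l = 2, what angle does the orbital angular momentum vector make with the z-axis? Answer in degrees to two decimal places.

θ ≈ 74.50°

A k state has l = 7.
|L|² = l(l+1)ℏ² = 56ℏ², so |L| = 2√14 ℏ.
L_z = m_l ℏ = 2ℏ.
cos θ = L_z/|L| = 2/√56, so θ ≈ 74.50°.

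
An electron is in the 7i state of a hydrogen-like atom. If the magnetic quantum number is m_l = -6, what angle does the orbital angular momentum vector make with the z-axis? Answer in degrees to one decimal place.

θ ≈ 157.8°

The 7i subshell has l = 6.
|L|² = l(l+1)ℏ² = 42ℏ², so |L| = √42 ℏ.
L_z = m_l ℏ = −6ℏ.
cos θ = L_z/|L| = -6/√42, so θ ≈ 157.8°.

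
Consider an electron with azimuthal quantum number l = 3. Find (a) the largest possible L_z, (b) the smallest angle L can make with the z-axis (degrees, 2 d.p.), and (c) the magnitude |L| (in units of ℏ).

L_z,max = lℏ = 3ℏ.
cos θ_min = 3/√12, so θ_min ≈ 30.00°.
|L| = ℏ√(3·4) = 2√3 ℏ ≈ 3.464ℏ.

L_z,max = 3ℏ; θ_min ≈ 30.00°; |L| = 2√3 ℏ ≈ 3.464ℏ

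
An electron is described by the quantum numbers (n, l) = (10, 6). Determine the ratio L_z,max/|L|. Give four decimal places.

L_z,max/|L| = 0.9258

|L| = √42 ℏ ≈ 6.4807ℏ, while L_z,max = lℏ = 6ℏ.
L_z,max/|L| = 6/√42 = 0.9258.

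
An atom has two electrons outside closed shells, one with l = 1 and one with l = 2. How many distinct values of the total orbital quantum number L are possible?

3

By the triangle rule, |l₁ − l₂| ≤ L ≤ l₁ + l₂.
So L can be 1, 2, 3.
That is 3 values.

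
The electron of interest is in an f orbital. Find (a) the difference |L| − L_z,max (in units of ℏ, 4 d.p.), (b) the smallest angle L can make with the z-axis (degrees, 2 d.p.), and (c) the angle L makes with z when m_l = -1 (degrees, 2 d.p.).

|L|−L_z,max ≈ 0.4641ℏ; θ_min ≈ 30.00°; θ(m_l=-1) ≈ 106.78°

The letter f corresponds to l = 3.
|L| − L_z,max = (2√3 − 3)ℏ ≈ 0.4641ℏ.
cos θ_min = 3/√12, so θ_min ≈ 30.00°.
For m_l = -1: cos θ = -1/√12, θ ≈ 106.78°.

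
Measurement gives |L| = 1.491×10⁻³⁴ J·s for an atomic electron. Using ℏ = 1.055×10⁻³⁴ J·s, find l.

l = 1

Dividing by ℏ: |L|/ℏ ≈ 1.413.
(|L|/ℏ)² = l(l+1) ≈ 2.00 ⇒ l = 1.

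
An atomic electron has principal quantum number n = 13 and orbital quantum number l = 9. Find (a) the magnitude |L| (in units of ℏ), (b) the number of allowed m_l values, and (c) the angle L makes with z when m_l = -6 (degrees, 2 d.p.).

|L| = ℏ√(9·10) = 3√10 ℏ ≈ 9.487ℏ.
There are 2l+1 = 19 values of m_l.
For m_l = -6: cos θ = -6/√90, θ ≈ 129.23°.

|L| = 3√10 ℏ ≈ 9.487ℏ; 19 values; θ(m_l=-6) ≈ 129.23°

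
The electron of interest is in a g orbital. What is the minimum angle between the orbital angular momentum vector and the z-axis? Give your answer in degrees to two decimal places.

The letter g corresponds to l = 4.
|L| = ℏ√(l(l+1)) = 2√5 ℏ.
The smallest angle corresponds to the largest L_z, i.e. m_l = l = 4, giving L_z = 4ℏ.
cos θ_min = 4/√20, so θ_min ≈ 26.57°.

θ_min ≈ 26.57°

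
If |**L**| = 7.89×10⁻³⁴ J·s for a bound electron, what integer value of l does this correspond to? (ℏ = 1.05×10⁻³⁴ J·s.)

l = 7

|L|/ℏ = (7.89×10⁻³⁴)/(1.05×10⁻³⁴) ≈ 7.514.
Set l(l+1) = 56.46; the integer solution is l = 7.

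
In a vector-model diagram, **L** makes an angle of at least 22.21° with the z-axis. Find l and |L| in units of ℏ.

l = 6, |L| = √42 ℏ ≈ 6.481ℏ

At minimum angle, m_l = l, so cos θ = l/√(l(l+1)); cos²θ = l/(l+1) = 0.8571.
l = cos²θ/sin²θ ≈ 6.
Then |L| = ℏ√(6·7) = √42 ℏ.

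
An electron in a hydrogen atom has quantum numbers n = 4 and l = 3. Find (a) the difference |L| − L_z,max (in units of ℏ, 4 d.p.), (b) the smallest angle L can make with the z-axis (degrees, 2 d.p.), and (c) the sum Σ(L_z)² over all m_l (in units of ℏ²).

|L| − L_z,max = (2√3 − 3)ℏ ≈ 0.4641ℏ.
cos θ_min = 3/√12, so θ_min ≈ 30.00°.
Σ m_l² = 28, so Σ(L_z)² = 28 ℏ².

|L|−L_z,max ≈ 0.4641ℏ; θ_min ≈ 30.00°; Σ(L_z)² = 28 ℏ²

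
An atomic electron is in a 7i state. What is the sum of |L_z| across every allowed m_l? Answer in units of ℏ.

For 7i, l = 6.
The allowed m_l values are -6, -5, -4, -3, -2, -1, 0, 1, 2, 3, 4, 5, 6.
Σ|m_l| = 2(1+2+…+6) = 42.

Σ|L_z| = 42 ℏ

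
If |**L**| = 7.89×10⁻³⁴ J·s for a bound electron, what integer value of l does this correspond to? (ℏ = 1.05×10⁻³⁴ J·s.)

l = 7

|L|/ℏ = (7.89×10⁻³⁴)/(1.05×10⁻³⁴) ≈ 7.514.
Set l(l+1) = 56.46; the integer solution is l = 7.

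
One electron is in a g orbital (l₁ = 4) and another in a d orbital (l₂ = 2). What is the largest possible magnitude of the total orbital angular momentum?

Angular momentum addition gives L = |l₁ − l₂|, …, l₁ + l₂.
Allowed values: L = 2, 3, 4, 5, 6.
The largest magnitude corresponds to L = 6: |L_tot| = ℏ√(6·7) = √42 ℏ.

|L_tot|_max = √42 ℏ ≈ 6.481ℏ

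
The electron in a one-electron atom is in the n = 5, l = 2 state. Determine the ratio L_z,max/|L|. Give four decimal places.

L_z,max/|L| = 0.8165

|L| = √6 ℏ ≈ 2.4495ℏ, while L_z,max = lℏ = 2ℏ.
L_z,max/|L| = 2/√6 = 0.8165.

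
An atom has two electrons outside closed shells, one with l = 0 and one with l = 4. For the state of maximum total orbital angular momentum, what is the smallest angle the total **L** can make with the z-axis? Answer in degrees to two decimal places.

L runs from |0 − 4| = 4 to 0 + 4 = 4.
L ∈ {4}.
The maximum is L = 4, with |L_tot| = ℏ√(4·5) = 2√5 ℏ.
The minimum angle with z is arccos(4/√20) ≈ 26.57°.

θ_min ≈ 26.57°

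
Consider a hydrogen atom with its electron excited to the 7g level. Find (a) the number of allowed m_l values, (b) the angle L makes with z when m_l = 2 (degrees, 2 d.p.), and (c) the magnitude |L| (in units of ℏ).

The 7g level has l = 4.
There are 2l+1 = 9 values of m_l.
For m_l = 2: cos θ = 2/√20, θ ≈ 63.43°.
|L| = ℏ√(4·5) = 2√5 ℏ ≈ 4.472ℏ.

9 values; θ(m_l=2) ≈ 63.43°; |L| = 2√5 ℏ ≈ 4.472ℏ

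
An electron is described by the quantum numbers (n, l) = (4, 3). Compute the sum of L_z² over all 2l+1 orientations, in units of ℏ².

Σ(L_z)² = 28 ℏ²

The allowed m_l values are -3, -2, -1, 0, 1, 2, 3.
Summing m² from −3 to 3: Σ m_l² = 28.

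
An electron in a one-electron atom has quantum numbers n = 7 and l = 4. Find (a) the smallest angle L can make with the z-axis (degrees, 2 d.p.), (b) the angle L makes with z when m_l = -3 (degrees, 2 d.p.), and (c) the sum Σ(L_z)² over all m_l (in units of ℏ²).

cos θ_min = 4/√20, so θ_min ≈ 26.57°.
For m_l = -3: cos θ = -3/√20, θ ≈ 132.13°.
Σ m_l² = 60, so Σ(L_z)² = 60 ℏ².

θ_min ≈ 26.57°; θ(m_l=-3) ≈ 132.13°; Σ(L_z)² = 60 ℏ²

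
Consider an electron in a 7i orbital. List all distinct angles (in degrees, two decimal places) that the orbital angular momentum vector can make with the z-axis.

For 7i, l = 6.
|L| = √(l(l+1)) ℏ = √42 ℏ.
cos θ = m_l/√42 for each m_l ∈ {-6, -5, -4, -3, -2, -1, 0, 1, 2, 3, 4, 5, 6}.

θ ∈ {22.21°, 39.51°, 51.89°, 62.42°, 72.02°, 81.12°, 90.00°, 98.88°, 107.98°, 117.58°, 128.11°, 140.49°, 157.79°}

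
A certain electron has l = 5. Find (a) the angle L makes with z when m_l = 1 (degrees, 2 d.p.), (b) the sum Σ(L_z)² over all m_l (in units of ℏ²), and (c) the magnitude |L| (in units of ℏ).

θ(m_l=1) ≈ 79.48°; Σ(L_z)² = 110 ℏ²; |L| = √30 ℏ ≈ 5.477ℏ

For m_l = 1: cos θ = 1/√30, θ ≈ 79.48°.
Σ m_l² = 110, so Σ(L_z)² = 110 ℏ².
|L| = ℏ√(5·6) = √30 ℏ ≈ 5.477ℏ.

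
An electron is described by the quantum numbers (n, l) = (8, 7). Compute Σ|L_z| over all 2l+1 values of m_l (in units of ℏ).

m_l runs from −7 to 7, i.e. {-7, -6, -5, -4, -3, -2, -1, 0, 1, 2, 3, 4, 5, 6, 7}.
Σ|m_l| = l(l+1) = 56.

Σ|L_z| = 56 ℏ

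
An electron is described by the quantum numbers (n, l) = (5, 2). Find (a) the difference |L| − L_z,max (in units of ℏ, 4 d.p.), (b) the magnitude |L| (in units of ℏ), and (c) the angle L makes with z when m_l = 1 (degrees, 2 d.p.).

|L| − L_z,max = (√6 − 2)ℏ ≈ 0.4495ℏ.
|L| = ℏ√(2·3) = √6 ℏ ≈ 2.449ℏ.
For m_l = 1: cos θ = 1/√6, θ ≈ 65.91°.

|L|−L_z,max ≈ 0.4495ℏ; |L| = √6 ℏ ≈ 2.449ℏ; θ(m_l=1) ≈ 65.91°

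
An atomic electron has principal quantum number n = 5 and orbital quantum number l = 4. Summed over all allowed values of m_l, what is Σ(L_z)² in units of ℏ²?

m_l runs from −4 to 4, i.e. {-4, -3, -2, -1, 0, 1, 2, 3, 4}.
Summing m² from −4 to 4: Σ m_l² = 60.

Σ(L_z)² = 60 ℏ²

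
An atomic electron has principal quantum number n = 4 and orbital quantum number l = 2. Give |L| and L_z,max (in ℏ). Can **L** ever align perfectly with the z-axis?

|L| = √6 ℏ ≈ 2.4495ℏ, while L_z,max = lℏ = 2ℏ.
Since |L| > L_z,max, the vector can never point exactly along z; the closest it comes is θ_min = arccos(2/√6) ≈ 35.3°.

No: L_z,max = 2ℏ < |L| = √6 ℏ ≈ 2.449ℏ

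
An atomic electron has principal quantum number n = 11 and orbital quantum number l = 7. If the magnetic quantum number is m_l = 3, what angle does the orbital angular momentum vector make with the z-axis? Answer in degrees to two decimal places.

θ ≈ 66.37°

|L| = ℏ√(l(l+1)) = 2√14 ℏ.
L_z = m_l ℏ = 3ℏ.
cos θ = L_z/|L| = 3/√56, so θ ≈ 66.37°.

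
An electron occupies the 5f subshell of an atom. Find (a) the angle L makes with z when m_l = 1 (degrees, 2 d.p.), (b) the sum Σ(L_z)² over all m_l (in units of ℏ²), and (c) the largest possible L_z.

θ(m_l=1) ≈ 73.22°; Σ(L_z)² = 28 ℏ²; L_z,max = 3ℏ

The 5f subshell has l = 3.
For m_l = 1: cos θ = 1/√12, θ ≈ 73.22°.
Σ m_l² = 28, so Σ(L_z)² = 28 ℏ².
L_z,max = lℏ = 3ℏ.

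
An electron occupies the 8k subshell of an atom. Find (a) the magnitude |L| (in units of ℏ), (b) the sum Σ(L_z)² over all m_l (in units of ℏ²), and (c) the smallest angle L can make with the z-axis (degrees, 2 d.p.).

|L| = 2√14 ℏ ≈ 7.483ℏ; Σ(L_z)² = 280 ℏ²; θ_min ≈ 20.70°

8k means n = 8, l = 7.
|L| = ℏ√(7·8) = 2√14 ℏ ≈ 7.483ℏ.
Σ m_l² = 280, so Σ(L_z)² = 280 ℏ².
cos θ_min = 7/√56, so θ_min ≈ 20.70°.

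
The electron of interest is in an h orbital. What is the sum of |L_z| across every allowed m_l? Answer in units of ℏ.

An h state has l = 5.
m_l ∈ {-5, -4, -3, -2, -1, 0, 1, 2, 3, 4, 5}.
Σ|m_l| = l(l+1) = 30.

Σ|L_z| = 30 ℏ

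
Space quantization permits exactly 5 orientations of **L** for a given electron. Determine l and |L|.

l = 2, |L| = √6 ℏ ≈ 2.449ℏ

2l + 1 = 5 ⇒ l = 2.
|L| = ℏ√(l(l+1)) = ℏ√(2·3) = √6 ℏ.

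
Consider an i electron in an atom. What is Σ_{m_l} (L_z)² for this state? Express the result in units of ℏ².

For an i orbital, l = 6.
m_l runs from −6 to 6, i.e. {-6, -5, -4, -3, -2, -1, 0, 1, 2, 3, 4, 5, 6}.
Σ m_l² = 2·(1 + 4 + 9 + 16 + 25 + 36) = 182.

Σ(L_z)² = 182 ℏ²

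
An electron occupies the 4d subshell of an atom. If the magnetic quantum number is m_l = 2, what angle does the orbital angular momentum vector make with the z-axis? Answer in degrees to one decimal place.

θ ≈ 35.3°

For 4d, l = 2.
|L| = ℏ√(l(l+1)) = √6 ℏ.
L_z = m_l ℏ = 2ℏ.
cos θ = L_z/|L| = 2/√6, so θ ≈ 35.3°.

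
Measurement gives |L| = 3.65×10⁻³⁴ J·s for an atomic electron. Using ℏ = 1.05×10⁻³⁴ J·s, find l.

l = 3

In units of ℏ, |L| ≈ 3.476.
Set l(l+1) = 12.08; the integer solution is l = 3.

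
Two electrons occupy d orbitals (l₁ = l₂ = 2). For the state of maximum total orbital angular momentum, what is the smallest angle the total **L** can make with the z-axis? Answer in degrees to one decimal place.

By the triangle rule, |l₁ − l₂| ≤ L ≤ l₁ + l₂.
Allowed values: L = 0, 1, 2, 3, 4.
The maximum is L = 4, with |L_tot| = ℏ√(4·5) = 2√5 ℏ.
The minimum angle with z is arccos(4/√20) ≈ 26.6°.

θ_min ≈ 26.6°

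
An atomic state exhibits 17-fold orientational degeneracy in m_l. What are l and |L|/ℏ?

l = 8, |L| = 6√2 ℏ ≈ 8.485ℏ

Since there are 2l+1 = 17 values of m_l, l = 8.
|L| = ℏ√(l(l+1)) = ℏ√(8·9) = 6√2 ℏ.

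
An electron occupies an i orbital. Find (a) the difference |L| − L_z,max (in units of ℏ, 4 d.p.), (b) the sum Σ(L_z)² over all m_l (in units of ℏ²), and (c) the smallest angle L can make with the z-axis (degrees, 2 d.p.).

|L|−L_z,max ≈ 0.4807ℏ; Σ(L_z)² = 182 ℏ²; θ_min ≈ 22.21°

The letter i corresponds to l = 6.
|L| − L_z,max = (√42 − 6)ℏ ≈ 0.4807ℏ.
Σ m_l² = 182, so Σ(L_z)² = 182 ℏ².
cos θ_min = 6/√42, so θ_min ≈ 22.21°.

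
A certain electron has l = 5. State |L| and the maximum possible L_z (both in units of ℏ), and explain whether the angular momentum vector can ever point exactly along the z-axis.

|L| = √30 ℏ ≈ 5.4772ℏ, while L_z,max = lℏ = 5ℏ.
Since |L| > L_z,max, the vector can never point exactly along z; the closest it comes is θ_min = arccos(5/√30) ≈ 24.1°.

No: L_z,max = 5ℏ < |L| = √30 ℏ ≈ 5.477ℏ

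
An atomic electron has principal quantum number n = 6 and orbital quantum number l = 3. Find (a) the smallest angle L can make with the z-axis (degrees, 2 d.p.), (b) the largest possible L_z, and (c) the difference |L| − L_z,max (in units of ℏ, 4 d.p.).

θ_min ≈ 30.00°; L_z,max = 3ℏ; |L|−L_z,max ≈ 0.4641ℏ

cos θ_min = 3/√12, so θ_min ≈ 30.00°.
L_z,max = lℏ = 3ℏ.
|L| − L_z,max = (2√3 − 3)ℏ ≈ 0.4641ℏ.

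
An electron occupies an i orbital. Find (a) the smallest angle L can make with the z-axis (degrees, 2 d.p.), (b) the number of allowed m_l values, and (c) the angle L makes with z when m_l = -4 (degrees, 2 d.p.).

An i state has l = 6.
cos θ_min = 6/√42, so θ_min ≈ 22.21°.
There are 2l+1 = 13 values of m_l.
For m_l = -4: cos θ = -4/√42, θ ≈ 128.11°.

θ_min ≈ 22.21°; 13 values; θ(m_l=-4) ≈ 128.11°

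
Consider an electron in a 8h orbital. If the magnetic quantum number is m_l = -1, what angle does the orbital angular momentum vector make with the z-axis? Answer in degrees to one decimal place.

For 8h, l = 5.
|L| = √(l(l+1)) ℏ = √30 ℏ.
L_z = m_l ℏ = −1ℏ.
cos θ = L_z/|L| = -1/√30, so θ ≈ 100.5°.

θ ≈ 100.5°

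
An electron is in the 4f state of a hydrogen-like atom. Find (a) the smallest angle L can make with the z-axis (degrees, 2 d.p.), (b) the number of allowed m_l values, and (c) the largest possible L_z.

θ_min ≈ 30.00°; 7 values; L_z,max = 3ℏ

4f means n = 4, l = 3.
cos θ_min = 3/√12, so θ_min ≈ 30.00°.
There are 2l+1 = 7 values of m_l.
L_z,max = lℏ = 3ℏ.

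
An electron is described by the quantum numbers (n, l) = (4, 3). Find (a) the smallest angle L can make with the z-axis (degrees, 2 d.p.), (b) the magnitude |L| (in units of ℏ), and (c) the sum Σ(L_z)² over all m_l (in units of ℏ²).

cos θ_min = 3/√12, so θ_min ≈ 30.00°.
|L| = ℏ√(3·4) = 2√3 ℏ ≈ 3.464ℏ.
Σ m_l² = 28, so Σ(L_z)² = 28 ℏ².

θ_min ≈ 30.00°; |L| = 2√3 ℏ ≈ 3.464ℏ; Σ(L_z)² = 28 ℏ²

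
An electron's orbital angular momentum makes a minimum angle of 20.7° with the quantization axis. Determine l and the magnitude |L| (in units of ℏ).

l = 7, |L| = 2√14 ℏ ≈ 7.483ℏ

cos²θ_min = l/(l+1) = 0.8751.
Solving: l = 7.
Then |L| = ℏ√(7·8) = 2√14 ℏ.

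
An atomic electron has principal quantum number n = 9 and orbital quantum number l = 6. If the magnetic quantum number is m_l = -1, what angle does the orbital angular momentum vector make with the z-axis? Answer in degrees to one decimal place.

|L| = ℏ√(l(l+1)) = √42 ℏ.
L_z = m_l ℏ = −1ℏ.
cos θ = L_z/|L| = -1/√42, so θ ≈ 98.9°.

θ ≈ 98.9°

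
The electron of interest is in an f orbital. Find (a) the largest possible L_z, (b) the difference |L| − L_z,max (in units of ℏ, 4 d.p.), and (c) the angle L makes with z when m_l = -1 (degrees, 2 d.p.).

For an f orbital, l = 3.
L_z,max = lℏ = 3ℏ.
|L| − L_z,max = (2√3 − 3)ℏ ≈ 0.4641ℏ.
For m_l = -1: cos θ = -1/√12, θ ≈ 106.78°.

L_z,max = 3ℏ; |L|−L_z,max ≈ 0.4641ℏ; θ(m_l=-1) ≈ 106.78°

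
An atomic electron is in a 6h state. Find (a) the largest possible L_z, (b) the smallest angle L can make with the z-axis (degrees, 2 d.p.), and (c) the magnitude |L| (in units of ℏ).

L_z,max = 5ℏ; θ_min ≈ 24.09°; |L| = √30 ℏ ≈ 5.477ℏ

For 6h, l = 5.
L_z,max = lℏ = 5ℏ.
cos θ_min = 5/√30, so θ_min ≈ 24.09°.
|L| = ℏ√(5·6) = √30 ℏ ≈ 5.477ℏ.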